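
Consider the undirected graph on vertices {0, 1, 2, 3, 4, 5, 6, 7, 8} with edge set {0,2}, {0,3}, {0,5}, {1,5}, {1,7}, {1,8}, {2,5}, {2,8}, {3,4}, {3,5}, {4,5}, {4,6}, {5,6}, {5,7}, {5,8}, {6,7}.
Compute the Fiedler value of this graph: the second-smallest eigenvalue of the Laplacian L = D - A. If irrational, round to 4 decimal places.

With the vertex order [0, 1, 2, 3, 4, 5, 6, 7, 8], the degrees are [3, 3, 3, 3, 3, 8, 3, 3, 3], giving D = diag(3, 3, 3, 3, 3, 8, 3, 3, 3) and L = D - A. The smallest Laplacian eigenvalue is always 0. The next one, lambda_2 = 1.5858, measures how hard the graph is to disconnect: larger values mean better connectivity. The largest eigenvalue, 9, is at most the vertex count 9.

1.5858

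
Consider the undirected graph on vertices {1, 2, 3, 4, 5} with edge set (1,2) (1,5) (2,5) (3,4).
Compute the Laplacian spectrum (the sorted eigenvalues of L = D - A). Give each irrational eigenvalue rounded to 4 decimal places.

Reading degrees in the order [1, 2, 3, 4, 5] gives [2, 2, 1, 1, 2]; set D = diag(2, 2, 1, 1, 2) and form L = D - A. The multiplicity of 0 as a Laplacian eigenvalue equals the number of connected components. The 2 zero eigenvalues correspond to the 2 connected components. There are 2 zeros in the spectrum, matching the 2 components.

[0, 0, 2, 3, 3]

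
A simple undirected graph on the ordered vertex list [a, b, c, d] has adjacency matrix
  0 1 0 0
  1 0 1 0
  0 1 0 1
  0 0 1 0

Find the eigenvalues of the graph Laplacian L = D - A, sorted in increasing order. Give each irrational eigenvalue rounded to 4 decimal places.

With the vertex order [a, b, c, d], the degrees are [1, 2, 2, 1], giving D = diag(1, 2, 2, 1) and L = D - A. L is symmetric positive semidefinite, so every eigenvalue is real and nonnegative.

[0, 0.5858, 2, 3.4142]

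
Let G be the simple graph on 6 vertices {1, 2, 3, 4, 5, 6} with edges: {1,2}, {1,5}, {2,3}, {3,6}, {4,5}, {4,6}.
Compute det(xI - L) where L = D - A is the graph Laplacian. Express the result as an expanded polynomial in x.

x^6 - 12x^5 + 54x^4 - 112x^3 + 105x^2 - 36x

Reading degrees in the order [1, 2, 3, 4, 5, 6] gives [2, 2, 2, 2, 2, 2]; set D = diag(2, 2, 2, 2, 2, 2) and form L = D - A. Computing det(xI - L) by cofactor expansion (or equivalently via sum-over-permutations) gives x^6 - 12x^5 + 54x^4 - 112x^3 + 105x^2 - 36x. The coefficient of x^5 equals -trace(L) = -12, matching the sum of degrees. The eigenvalues sum to 12, which equals trace(L) = 2|E|.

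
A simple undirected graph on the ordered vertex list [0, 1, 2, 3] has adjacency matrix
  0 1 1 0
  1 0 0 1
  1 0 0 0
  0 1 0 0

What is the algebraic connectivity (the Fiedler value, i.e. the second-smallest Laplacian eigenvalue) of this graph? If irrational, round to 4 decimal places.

Reading degrees in the order [0, 1, 2, 3] gives [2, 2, 1, 1]; set D = diag(2, 2, 1, 1) and form L = D - A. Computing the eigenvalues of L and sorting gives [0, 0.5858, 2, 3.4142]. The Fiedler value lambda_2 = 0.5858 is strictly positive, so the graph is connected. The eigenvalues sum to 6, which equals trace(L) = 2|E|.

0.5858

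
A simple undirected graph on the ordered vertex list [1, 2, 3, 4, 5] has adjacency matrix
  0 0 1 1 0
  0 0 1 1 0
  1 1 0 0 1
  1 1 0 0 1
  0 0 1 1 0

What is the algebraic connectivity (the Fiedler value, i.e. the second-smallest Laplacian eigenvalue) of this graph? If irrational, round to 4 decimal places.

Reading degrees in the order [1, 2, 3, 4, 5] gives [2, 2, 3, 3, 2]; set D = diag(2, 2, 3, 3, 2) and form L = D - A. The sorted Laplacian eigenvalues are [0, 2, 2, 3, 5]; the algebraic connectivity is the second entry, 2. There is one zero in the spectrum, matching the 1 component.

2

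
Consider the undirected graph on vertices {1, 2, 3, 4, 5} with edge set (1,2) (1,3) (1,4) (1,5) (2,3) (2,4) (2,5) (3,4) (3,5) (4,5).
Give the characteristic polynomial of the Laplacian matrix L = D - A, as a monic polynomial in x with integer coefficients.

Reading degrees in the order [1, 2, 3, 4, 5] gives [4, 4, 4, 4, 4]; set D = diag(4, 4, 4, 4, 4) and form L = D - A. Computing det(xI - L) by cofactor expansion (or equivalently via sum-over-permutations) gives x^5 - 20x^4 + 150x^3 - 500x^2 + 625x. The constant term is 0 because L is singular (the all-ones vector lies in its kernel). There is one zero in the spectrum, matching the 1 component.

x^5 - 20x^4 + 150x^3 - 500x^2 + 625x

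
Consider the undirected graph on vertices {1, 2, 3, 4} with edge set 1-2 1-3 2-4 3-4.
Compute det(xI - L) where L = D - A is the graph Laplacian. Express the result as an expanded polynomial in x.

x^4 - 8x^3 + 20x^2 - 16x

Each diagonal entry of L is the vertex degree and each off-diagonal entry is -1 where an edge is present, 0 otherwise; in the order [1, 2, 3, 4] the diagonal is [2, 2, 2, 2]. L has integer entries, so p(x) = det(xI - L) has integer coefficients. Expanding the determinant yields x^4 - 8x^3 + 20x^2 - 16x. Since p(0) = det(-L) = 0, x divides p(x).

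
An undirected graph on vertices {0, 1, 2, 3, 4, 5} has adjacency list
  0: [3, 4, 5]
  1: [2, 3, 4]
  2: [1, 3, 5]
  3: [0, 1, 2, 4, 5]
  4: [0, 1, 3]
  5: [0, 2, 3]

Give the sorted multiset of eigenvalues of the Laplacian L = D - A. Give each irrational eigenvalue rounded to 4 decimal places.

Reading degrees in the order [0, 1, 2, 3, 4, 5] gives [3, 3, 3, 5, 3, 3]; set D = diag(3, 3, 3, 5, 3, 3) and form L = D - A. Diagonalising L (or applying a numerical eigensolver to the 6x6 matrix) gives the spectrum above. By the matrix-tree theorem the graph has (1/6) * product of the nonzero eigenvalues = 121 spanning trees.

[0, 2.3820, 2.3820, 4.6180, 4.6180, 6]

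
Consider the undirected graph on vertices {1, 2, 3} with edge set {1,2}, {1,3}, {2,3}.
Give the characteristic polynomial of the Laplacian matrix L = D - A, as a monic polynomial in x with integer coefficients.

With the vertex order [1, 2, 3], the degrees are [2, 2, 2], giving D = diag(2, 2, 2) and L = D - A. Computing det(xI - L) by cofactor expansion (or equivalently via sum-over-permutations) gives x^3 - 6x^2 + 9x. The coefficient of x^2 equals -trace(L) = -6, matching the sum of degrees. There is one zero in the spectrum, matching the 1 component. The eigenvalues sum to 6, which equals trace(L) = 2|E|.

x^3 - 6x^2 + 9x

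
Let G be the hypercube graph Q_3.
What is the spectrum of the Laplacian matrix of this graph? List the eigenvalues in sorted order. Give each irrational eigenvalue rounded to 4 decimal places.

The graph has 8 vertices and degree multiset [3, 3, 3, 3, 3, 3, 3, 3]; D is the diagonal matrix of degrees and L = D - A. L is symmetric positive semidefinite, so every eigenvalue is real and nonnegative.

[0, 2, 2, 2, 4, 4, 4, 6]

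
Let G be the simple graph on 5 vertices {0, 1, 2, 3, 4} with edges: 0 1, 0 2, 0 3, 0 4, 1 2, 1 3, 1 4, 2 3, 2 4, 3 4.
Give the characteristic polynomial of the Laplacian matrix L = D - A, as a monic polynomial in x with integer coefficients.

With the vertex order [0, 1, 2, 3, 4], the degrees are [4, 4, 4, 4, 4], giving D = diag(4, 4, 4, 4, 4) and L = D - A. Computing det(xI - L) by cofactor expansion (or equivalently via sum-over-permutations) gives x^5 - 20x^4 + 150x^3 - 500x^2 + 625x. The constant term is 0 because L is singular (the all-ones vector lies in its kernel).

x^5 - 20x^4 + 150x^3 - 500x^2 + 625x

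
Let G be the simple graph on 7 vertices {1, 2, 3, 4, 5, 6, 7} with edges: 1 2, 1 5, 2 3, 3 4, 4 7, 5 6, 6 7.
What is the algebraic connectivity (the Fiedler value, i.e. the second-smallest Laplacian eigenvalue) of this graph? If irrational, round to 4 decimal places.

Reading degrees in the order [1, 2, 3, 4, 5, 6, 7] gives [2, 2, 2, 2, 2, 2, 2]; set D = diag(2, 2, 2, 2, 2, 2, 2) and form L = D - A. The smallest Laplacian eigenvalue is always 0. The next one, lambda_2 = 0.7530, measures how hard the graph is to disconnect: larger values mean better connectivity. The eigenvalues sum to 14, which equals trace(L) = 2|E|.

0.7530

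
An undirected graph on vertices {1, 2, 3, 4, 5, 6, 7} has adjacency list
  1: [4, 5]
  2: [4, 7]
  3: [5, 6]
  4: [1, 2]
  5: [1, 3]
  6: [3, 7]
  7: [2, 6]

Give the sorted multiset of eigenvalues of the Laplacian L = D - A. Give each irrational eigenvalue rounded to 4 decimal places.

[0, 0.7530, 0.7530, 2.4450, 2.4450, 3.8019, 3.8019]

Each diagonal entry of L is the vertex degree and each off-diagonal entry is -1 where an edge is present, 0 otherwise; in the order [1, 2, 3, 4, 5, 6, 7] the diagonal is [2, 2, 2, 2, 2, 2, 2]. L is symmetric positive semidefinite, so every eigenvalue is real and nonnegative. The single zero eigenvalue shows the graph is connected. The eigenvalues sum to 14, which equals trace(L) = 2|E|.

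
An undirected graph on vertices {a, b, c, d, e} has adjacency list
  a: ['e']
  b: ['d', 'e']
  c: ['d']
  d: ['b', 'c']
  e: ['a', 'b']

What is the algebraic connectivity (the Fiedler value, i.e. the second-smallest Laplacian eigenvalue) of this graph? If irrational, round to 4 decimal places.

0.3820

Each diagonal entry of L is the vertex degree and each off-diagonal entry is -1 where an edge is present, 0 otherwise; in the order [a, b, c, d, e] the diagonal is [1, 2, 1, 2, 2]. Computing the eigenvalues of L and sorting gives [0, 0.3820, 1.3820, 2.6180, 3.6180]. The Fiedler value lambda_2 = 0.3820 is strictly positive, so the graph is connected. The eigenvalues sum to 8, which equals trace(L) = 2|E|.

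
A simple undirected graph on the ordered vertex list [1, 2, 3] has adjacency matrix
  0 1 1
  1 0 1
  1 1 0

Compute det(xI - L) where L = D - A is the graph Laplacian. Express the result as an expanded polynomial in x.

x^3 - 6x^2 + 9x

Each diagonal entry of L is the vertex degree and each off-diagonal entry is -1 where an edge is present, 0 otherwise; in the order [1, 2, 3] the diagonal is [2, 2, 2]. The eigenvalues of L are [0, 3, 3]; the characteristic polynomial is the product of (x - lambda_i), which multiplies out to x^3 - 6x^2 + 9x. Since p(0) = det(-L) = 0, x divides p(x). The largest eigenvalue, 3, is at most the vertex count 3. The eigenvalues sum to 6, which equals trace(L) = 2|E|.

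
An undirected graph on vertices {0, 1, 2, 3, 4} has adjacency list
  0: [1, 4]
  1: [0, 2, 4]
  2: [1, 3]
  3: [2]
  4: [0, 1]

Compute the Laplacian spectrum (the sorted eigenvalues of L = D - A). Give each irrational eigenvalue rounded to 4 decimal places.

Reading degrees in the order [0, 1, 2, 3, 4] gives [2, 3, 2, 1, 2]; set D = diag(2, 3, 2, 1, 2) and form L = D - A. The multiplicity of 0 as a Laplacian eigenvalue equals the number of connected components. By the matrix-tree theorem the graph has (1/5) * product of the nonzero eigenvalues = 3 spanning trees.

[0, 0.5188, 2.3111, 3, 4.1701]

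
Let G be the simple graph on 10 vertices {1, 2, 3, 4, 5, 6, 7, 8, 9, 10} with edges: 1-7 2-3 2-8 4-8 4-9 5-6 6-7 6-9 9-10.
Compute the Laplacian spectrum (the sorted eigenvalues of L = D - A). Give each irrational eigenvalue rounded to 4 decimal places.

With the vertex order [1, 2, 3, 4, 5, 6, 7, 8, 9, 10], the degrees are [1, 2, 1, 2, 1, 3, 2, 2, 3, 1], giving D = diag(1, 2, 1, 2, 1, 3, 2, 2, 3, 1) and L = D - A. Since every row of L sums to 0, the all-ones vector is in the kernel and 0 is an eigenvalue.

[0, 0.1398, 0.4249, 0.6932, 1, 2, 2.2574, 3.1456, 3.6414, 4.6978]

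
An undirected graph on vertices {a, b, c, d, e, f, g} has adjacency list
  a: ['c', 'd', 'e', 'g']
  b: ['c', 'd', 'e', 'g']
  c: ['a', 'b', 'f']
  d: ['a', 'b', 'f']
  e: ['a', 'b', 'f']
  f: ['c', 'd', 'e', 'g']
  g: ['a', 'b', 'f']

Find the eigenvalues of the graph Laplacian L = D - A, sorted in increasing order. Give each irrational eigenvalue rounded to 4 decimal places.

With the vertex order [a, b, c, d, e, f, g], the degrees are [4, 4, 3, 3, 3, 4, 3], giving D = diag(4, 4, 3, 3, 3, 4, 3) and L = D - A. Diagonalising L (or applying a numerical eigensolver to the 7x7 matrix) gives the spectrum above. The eigenvalues sum to 24, which equals trace(L) = 2|E|.

[0, 3, 3, 3, 4, 4, 7]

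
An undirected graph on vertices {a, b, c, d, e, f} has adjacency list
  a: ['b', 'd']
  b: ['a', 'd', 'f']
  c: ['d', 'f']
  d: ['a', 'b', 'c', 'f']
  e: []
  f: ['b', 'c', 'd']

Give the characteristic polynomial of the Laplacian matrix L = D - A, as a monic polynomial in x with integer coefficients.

x^6 - 14x^5 + 70x^4 - 146x^3 + 105x^2

Each diagonal entry of L is the vertex degree and each off-diagonal entry is -1 where an edge is present, 0 otherwise; in the order [a, b, c, d, e, f] the diagonal is [2, 3, 2, 4, 0, 3]. Computing det(xI - L) by cofactor expansion (or equivalently via sum-over-permutations) gives x^6 - 14x^5 + 70x^4 - 146x^3 + 105x^2. The constant term is 0 because L is singular (the all-ones vector lies in its kernel). There are 2 zeros in the spectrum, matching the 2 components. The largest eigenvalue, 5, is at most the vertex count 6.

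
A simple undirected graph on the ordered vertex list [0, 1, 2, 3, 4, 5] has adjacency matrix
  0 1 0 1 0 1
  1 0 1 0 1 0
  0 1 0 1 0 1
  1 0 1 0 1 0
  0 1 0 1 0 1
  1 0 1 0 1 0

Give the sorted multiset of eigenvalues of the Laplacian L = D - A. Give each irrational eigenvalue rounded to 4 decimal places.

Reading degrees in the order [0, 1, 2, 3, 4, 5] gives [3, 3, 3, 3, 3, 3]; set D = diag(3, 3, 3, 3, 3, 3) and form L = D - A. Since every row of L sums to 0, the all-ones vector is in the kernel and 0 is an eigenvalue. The single zero eigenvalue shows the graph is connected. The eigenvalues sum to 18, which equals trace(L) = 2|E|.

[0, 3, 3, 3, 3, 6]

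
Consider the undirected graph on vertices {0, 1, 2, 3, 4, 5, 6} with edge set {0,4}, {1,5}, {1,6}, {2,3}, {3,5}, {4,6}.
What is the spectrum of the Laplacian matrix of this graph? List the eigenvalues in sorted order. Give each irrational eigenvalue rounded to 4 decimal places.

[0, 0.1981, 0.7530, 1.5550, 2.4450, 3.2470, 3.8019]

With the vertex order [0, 1, 2, 3, 4, 5, 6], the degrees are [1, 2, 1, 2, 2, 2, 2], giving D = diag(1, 2, 1, 2, 2, 2, 2) and L = D - A. L is symmetric positive semidefinite, so every eigenvalue is real and nonnegative. The single zero eigenvalue shows the graph is connected. There is one zero in the spectrum, matching the 1 component.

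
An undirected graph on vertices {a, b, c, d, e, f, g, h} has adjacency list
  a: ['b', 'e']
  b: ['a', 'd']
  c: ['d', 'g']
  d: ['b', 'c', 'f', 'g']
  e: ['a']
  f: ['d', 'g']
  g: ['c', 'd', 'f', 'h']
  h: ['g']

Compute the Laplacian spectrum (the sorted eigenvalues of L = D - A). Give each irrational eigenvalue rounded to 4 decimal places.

With the vertex order [a, b, c, d, e, f, g, h], the degrees are [2, 2, 2, 4, 1, 2, 4, 1], giving D = diag(2, 2, 2, 4, 1, 2, 4, 1) and L = D - A. Diagonalising L (or applying a numerical eigensolver to the 8x8 matrix) gives the spectrum above. The single zero eigenvalue shows the graph is connected. There is one zero in the spectrum, matching the 1 component.

[0, 0.2615, 1, 1.5513, 2, 3.1241, 4.7741, 5.2889]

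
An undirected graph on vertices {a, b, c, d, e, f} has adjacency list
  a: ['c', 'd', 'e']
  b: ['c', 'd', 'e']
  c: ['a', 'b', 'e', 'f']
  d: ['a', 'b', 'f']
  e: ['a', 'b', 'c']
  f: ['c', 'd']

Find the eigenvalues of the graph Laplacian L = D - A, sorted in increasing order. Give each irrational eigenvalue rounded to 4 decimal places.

[0, 1.7857, 3, 3, 4.5392, 5.6751]

Each diagonal entry of L is the vertex degree and each off-diagonal entry is -1 where an edge is present, 0 otherwise; in the order [a, b, c, d, e, f] the diagonal is [3, 3, 4, 3, 3, 2]. Since every row of L sums to 0, the all-ones vector is in the kernel and 0 is an eigenvalue. The eigenvalues sum to 18, which equals trace(L) = 2|E|.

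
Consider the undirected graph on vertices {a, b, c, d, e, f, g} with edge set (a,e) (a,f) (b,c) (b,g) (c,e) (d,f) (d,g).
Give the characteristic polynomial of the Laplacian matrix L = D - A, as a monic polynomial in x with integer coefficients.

x^7 - 14x^6 + 77x^5 - 210x^4 + 294x^3 - 196x^2 + 49x

Each diagonal entry of L is the vertex degree and each off-diagonal entry is -1 where an edge is present, 0 otherwise; in the order [a, b, c, d, e, f, g] the diagonal is [2, 2, 2, 2, 2, 2, 2]. L has integer entries, so p(x) = det(xI - L) has integer coefficients. Expanding the determinant yields x^7 - 14x^6 + 77x^5 - 210x^4 + 294x^3 - 196x^2 + 49x. The coefficient of x^6 equals -trace(L) = -14, matching the sum of degrees.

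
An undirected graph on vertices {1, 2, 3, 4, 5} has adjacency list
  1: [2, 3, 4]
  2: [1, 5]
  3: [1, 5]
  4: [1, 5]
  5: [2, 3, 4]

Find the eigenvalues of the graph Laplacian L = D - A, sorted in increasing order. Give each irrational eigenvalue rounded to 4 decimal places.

With the vertex order [1, 2, 3, 4, 5], the degrees are [3, 2, 2, 2, 3], giving D = diag(3, 2, 2, 2, 3) and L = D - A. The multiplicity of 0 as a Laplacian eigenvalue equals the number of connected components. The single zero eigenvalue shows the graph is connected.

[0, 2, 2, 3, 5]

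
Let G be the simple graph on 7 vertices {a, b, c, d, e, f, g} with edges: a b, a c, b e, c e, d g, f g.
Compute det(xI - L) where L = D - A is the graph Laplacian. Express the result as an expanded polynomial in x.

x^7 - 12x^6 + 55x^5 - 120x^4 + 124x^3 - 48x^2

With the vertex order [a, b, c, d, e, f, g], the degrees are [2, 2, 2, 1, 2, 1, 2], giving D = diag(2, 2, 2, 1, 2, 1, 2) and L = D - A. The eigenvalues of L are [0, 0, 1, 2, 2, 3, 4]; the characteristic polynomial is the product of (x - lambda_i), which multiplies out to x^7 - 12x^6 + 55x^5 - 120x^4 + 124x^3 - 48x^2. The constant term is 0 because L is singular (the all-ones vector lies in its kernel).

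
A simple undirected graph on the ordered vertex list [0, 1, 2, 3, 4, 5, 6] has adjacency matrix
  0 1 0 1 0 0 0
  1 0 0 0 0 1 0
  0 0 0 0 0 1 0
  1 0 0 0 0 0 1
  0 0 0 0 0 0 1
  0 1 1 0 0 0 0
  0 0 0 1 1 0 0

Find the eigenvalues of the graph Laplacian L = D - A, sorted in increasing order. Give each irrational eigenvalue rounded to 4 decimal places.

With the vertex order [0, 1, 2, 3, 4, 5, 6], the degrees are [2, 2, 1, 2, 1, 2, 2], giving D = diag(2, 2, 1, 2, 1, 2, 2) and L = D - A. Diagonalising L (or applying a numerical eigensolver to the 7x7 matrix) gives the spectrum above. The single zero eigenvalue shows the graph is connected.

[0, 0.1981, 0.7530, 1.5550, 2.4450, 3.2470, 3.8019]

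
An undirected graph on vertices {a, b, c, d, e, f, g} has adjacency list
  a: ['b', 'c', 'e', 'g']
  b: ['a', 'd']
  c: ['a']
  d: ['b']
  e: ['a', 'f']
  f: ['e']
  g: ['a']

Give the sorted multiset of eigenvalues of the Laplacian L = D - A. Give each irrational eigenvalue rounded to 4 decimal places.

Each diagonal entry of L is the vertex degree and each off-diagonal entry is -1 where an edge is present, 0 otherwise; in the order [a, b, c, d, e, f, g] the diagonal is [4, 2, 1, 1, 2, 1, 1]. Diagonalising L (or applying a numerical eigensolver to the 7x7 matrix) gives the spectrum above.

[0, 0.3820, 0.6086, 1, 2.2271, 2.6180, 5.1642]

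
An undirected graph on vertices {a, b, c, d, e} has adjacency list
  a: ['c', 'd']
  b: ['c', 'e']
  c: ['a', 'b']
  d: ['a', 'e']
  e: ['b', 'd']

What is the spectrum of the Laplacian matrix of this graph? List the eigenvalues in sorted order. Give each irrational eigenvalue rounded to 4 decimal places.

[0, 1.3820, 1.3820, 3.6180, 3.6180]

Reading degrees in the order [a, b, c, d, e] gives [2, 2, 2, 2, 2]; set D = diag(2, 2, 2, 2, 2) and form L = D - A. Diagonalising L (or applying a numerical eigensolver to the 5x5 matrix) gives the spectrum above. There is one zero in the spectrum, matching the 1 component.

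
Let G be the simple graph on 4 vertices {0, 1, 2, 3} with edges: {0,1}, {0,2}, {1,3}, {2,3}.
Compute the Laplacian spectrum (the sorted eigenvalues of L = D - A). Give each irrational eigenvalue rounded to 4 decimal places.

[0, 2, 2, 4]

Each diagonal entry of L is the vertex degree and each off-diagonal entry is -1 where an edge is present, 0 otherwise; in the order [0, 1, 2, 3] the diagonal is [2, 2, 2, 2]. The multiplicity of 0 as a Laplacian eigenvalue equals the number of connected components. The single zero eigenvalue shows the graph is connected.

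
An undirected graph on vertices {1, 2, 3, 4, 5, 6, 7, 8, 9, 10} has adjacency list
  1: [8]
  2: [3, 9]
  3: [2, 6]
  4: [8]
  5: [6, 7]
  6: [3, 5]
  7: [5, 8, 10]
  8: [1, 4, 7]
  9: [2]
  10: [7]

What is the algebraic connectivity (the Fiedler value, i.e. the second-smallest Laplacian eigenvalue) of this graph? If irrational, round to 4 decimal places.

Reading degrees in the order [1, 2, 3, 4, 5, 6, 7, 8, 9, 10] gives [1, 2, 2, 1, 2, 2, 3, 3, 1, 1]; set D = diag(1, 2, 2, 1, 2, 2, 3, 3, 1, 1) and form L = D - A. Computing the eigenvalues of L and sorting gives [0, 0.1236, 0.4790, 0.7723, 1, 1.5904, 2.5350, 3.1669, 3.6885, 4.6442]. The Fiedler value lambda_2 = 0.1236 is strictly positive, so the graph is connected. The largest eigenvalue, 4.6442, is at most the vertex count 10.

0.1236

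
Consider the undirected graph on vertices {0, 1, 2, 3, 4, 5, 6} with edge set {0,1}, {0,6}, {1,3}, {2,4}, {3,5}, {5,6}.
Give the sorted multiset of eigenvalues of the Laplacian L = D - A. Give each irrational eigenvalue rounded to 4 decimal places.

Reading degrees in the order [0, 1, 2, 3, 4, 5, 6] gives [2, 2, 1, 2, 1, 2, 2]; set D = diag(2, 2, 1, 2, 1, 2, 2) and form L = D - A. Diagonalising L (or applying a numerical eigensolver to the 7x7 matrix) gives the spectrum above. The 2 zero eigenvalues correspond to the 2 connected components. The largest eigenvalue, 3.6180, is at most the vertex count 7.

[0, 0, 1.3820, 1.3820, 2, 3.6180, 3.6180]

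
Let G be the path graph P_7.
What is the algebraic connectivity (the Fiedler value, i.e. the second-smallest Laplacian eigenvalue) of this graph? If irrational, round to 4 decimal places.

The graph has 7 vertices and degree multiset [2, 2, 2, 2, 2, 1, 1]; D is the diagonal matrix of degrees and L = D - A. The smallest Laplacian eigenvalue is always 0. The next one, lambda_2 = 0.1981, measures how hard the graph is to disconnect: larger values mean better connectivity. There is one zero in the spectrum, matching the 1 component.

0.1981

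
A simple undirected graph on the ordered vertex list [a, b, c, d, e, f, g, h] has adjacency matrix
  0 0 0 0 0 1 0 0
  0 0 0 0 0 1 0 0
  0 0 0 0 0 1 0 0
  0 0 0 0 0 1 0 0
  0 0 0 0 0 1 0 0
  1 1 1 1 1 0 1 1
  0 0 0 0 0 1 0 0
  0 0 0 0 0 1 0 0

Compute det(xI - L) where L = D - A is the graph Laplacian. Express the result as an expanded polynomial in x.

Reading degrees in the order [a, b, c, d, e, f, g, h] gives [1, 1, 1, 1, 1, 7, 1, 1]; set D = diag(1, 1, 1, 1, 1, 7, 1, 1) and form L = D - A. L has integer entries, so p(x) = det(xI - L) has integer coefficients. Expanding the determinant yields x^8 - 14x^7 + 63x^6 - 140x^5 + 175x^4 - 126x^3 + 49x^2 - 8x. The coefficient of x^7 equals -trace(L) = -14, matching the sum of degrees. By the matrix-tree theorem the graph has (1/8) * product of the nonzero eigenvalues = 1 spanning tree. There is one zero in the spectrum, matching the 1 component.

x^8 - 14x^7 + 63x^6 - 140x^5 + 175x^4 - 126x^3 + 49x^2 - 8x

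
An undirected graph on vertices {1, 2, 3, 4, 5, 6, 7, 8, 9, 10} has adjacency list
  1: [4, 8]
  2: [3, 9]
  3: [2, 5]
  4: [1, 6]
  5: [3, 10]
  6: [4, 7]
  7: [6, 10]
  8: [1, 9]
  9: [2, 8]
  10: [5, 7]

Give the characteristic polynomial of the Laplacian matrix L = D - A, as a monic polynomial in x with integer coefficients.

Reading degrees in the order [1, 2, 3, 4, 5, 6, 7, 8, 9, 10] gives [2, 2, 2, 2, 2, 2, 2, 2, 2, 2]; set D = diag(2, 2, 2, 2, 2, 2, 2, 2, 2, 2) and form L = D - A. Computing det(xI - L) by cofactor expansion (or equivalently via sum-over-permutations) gives x^10 - 20x^9 + 170x^8 - 800x^7 + 2275x^6 - 4004x^5 + 4290x^4 - 2640x^3 + 825x^2 - 100x. The coefficient of x^9 equals -trace(L) = -20, matching the sum of degrees.

x^10 - 20x^9 + 170x^8 - 800x^7 + 2275x^6 - 4004x^5 + 4290x^4 - 2640x^3 + 825x^2 - 100x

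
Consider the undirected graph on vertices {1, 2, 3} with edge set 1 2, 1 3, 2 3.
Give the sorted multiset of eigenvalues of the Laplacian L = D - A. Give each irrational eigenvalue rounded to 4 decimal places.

[0, 3, 3]

Reading degrees in the order [1, 2, 3] gives [2, 2, 2]; set D = diag(2, 2, 2) and form L = D - A. Diagonalising L (or applying a numerical eigensolver to the 3x3 matrix) gives the spectrum above. The single zero eigenvalue shows the graph is connected.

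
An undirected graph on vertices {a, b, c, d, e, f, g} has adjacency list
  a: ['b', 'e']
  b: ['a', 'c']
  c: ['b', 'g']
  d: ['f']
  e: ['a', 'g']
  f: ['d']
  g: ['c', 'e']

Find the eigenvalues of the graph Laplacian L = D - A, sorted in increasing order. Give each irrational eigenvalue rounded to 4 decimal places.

[0, 0, 1.3820, 1.3820, 2, 3.6180, 3.6180]

Reading degrees in the order [a, b, c, d, e, f, g] gives [2, 2, 2, 1, 2, 1, 2]; set D = diag(2, 2, 2, 1, 2, 1, 2) and form L = D - A. Since every row of L sums to 0, the all-ones vector is in the kernel and 0 is an eigenvalue. The 2 zero eigenvalues correspond to the 2 connected components. The largest eigenvalue, 3.6180, is at most the vertex count 7.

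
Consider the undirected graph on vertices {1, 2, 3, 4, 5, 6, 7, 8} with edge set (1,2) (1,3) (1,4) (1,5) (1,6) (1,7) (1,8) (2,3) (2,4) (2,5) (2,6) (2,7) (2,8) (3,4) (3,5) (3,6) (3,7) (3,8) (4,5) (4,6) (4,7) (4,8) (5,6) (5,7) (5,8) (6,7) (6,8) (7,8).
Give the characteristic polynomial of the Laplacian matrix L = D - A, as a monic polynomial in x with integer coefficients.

x^8 - 56x^7 + 1344x^6 - 17920x^5 + 143360x^4 - 688128x^3 + 1835008x^2 - 2097152x

Reading degrees in the order [1, 2, 3, 4, 5, 6, 7, 8] gives [7, 7, 7, 7, 7, 7, 7, 7]; set D = diag(7, 7, 7, 7, 7, 7, 7, 7) and form L = D - A. L has integer entries, so p(x) = det(xI - L) has integer coefficients. Expanding the determinant yields x^8 - 56x^7 + 1344x^6 - 17920x^5 + 143360x^4 - 688128x^3 + 1835008x^2 - 2097152x. Since p(0) = det(-L) = 0, x divides p(x). There is one zero in the spectrum, matching the 1 component. By the matrix-tree theorem the graph has (1/8) * product of the nonzero eigenvalues = 262144 spanning trees.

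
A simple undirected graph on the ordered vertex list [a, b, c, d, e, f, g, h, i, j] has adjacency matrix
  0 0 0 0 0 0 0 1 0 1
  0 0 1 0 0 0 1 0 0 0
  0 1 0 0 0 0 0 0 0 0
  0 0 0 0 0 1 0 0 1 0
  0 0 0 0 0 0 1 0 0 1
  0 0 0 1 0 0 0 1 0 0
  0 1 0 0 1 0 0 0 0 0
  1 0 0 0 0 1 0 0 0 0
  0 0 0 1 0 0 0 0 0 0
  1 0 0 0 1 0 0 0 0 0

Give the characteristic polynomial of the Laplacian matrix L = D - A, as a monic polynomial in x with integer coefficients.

Each diagonal entry of L is the vertex degree and each off-diagonal entry is -1 where an edge is present, 0 otherwise; in the order [a, b, c, d, e, f, g, h, i, j] the diagonal is [2, 2, 1, 2, 2, 2, 2, 2, 1, 2]. Computing det(xI - L) by cofactor expansion (or equivalently via sum-over-permutations) gives x^10 - 18x^9 + 136x^8 - 560x^7 + 1365x^6 - 2002x^5 + 1716x^4 - 792x^3 + 165x^2 - 10x. The constant term is 0 because L is singular (the all-ones vector lies in its kernel). The largest eigenvalue, 3.9021, is at most the vertex count 10.

x^10 - 18x^9 + 136x^8 - 560x^7 + 1365x^6 - 2002x^5 + 1716x^4 - 792x^3 + 165x^2 - 10x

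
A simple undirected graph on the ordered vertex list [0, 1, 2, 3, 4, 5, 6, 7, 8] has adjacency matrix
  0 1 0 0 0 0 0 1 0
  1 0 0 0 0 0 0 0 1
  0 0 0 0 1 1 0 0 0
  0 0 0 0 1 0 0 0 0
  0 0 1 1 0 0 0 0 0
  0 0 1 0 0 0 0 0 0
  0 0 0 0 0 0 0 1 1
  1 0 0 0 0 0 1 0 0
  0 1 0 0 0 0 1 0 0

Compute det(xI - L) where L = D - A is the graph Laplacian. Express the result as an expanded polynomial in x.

With the vertex order [0, 1, 2, 3, 4, 5, 6, 7, 8], the degrees are [2, 2, 2, 1, 2, 1, 2, 2, 2], giving D = diag(2, 2, 2, 1, 2, 1, 2, 2, 2) and L = D - A. L has integer entries, so p(x) = det(xI - L) has integer coefficients. Expanding the determinant yields x^9 - 16x^8 + 105x^7 - 364x^6 + 715x^5 - 790x^4 + 450x^3 - 100x^2. The coefficient of x^8 equals -trace(L) = -16, matching the sum of degrees. The eigenvalues sum to 16, which equals trace(L) = 2|E|. There are 2 zeros in the spectrum, matching the 2 components.

x^9 - 16x^8 + 105x^7 - 364x^6 + 715x^5 - 790x^4 + 450x^3 - 100x^2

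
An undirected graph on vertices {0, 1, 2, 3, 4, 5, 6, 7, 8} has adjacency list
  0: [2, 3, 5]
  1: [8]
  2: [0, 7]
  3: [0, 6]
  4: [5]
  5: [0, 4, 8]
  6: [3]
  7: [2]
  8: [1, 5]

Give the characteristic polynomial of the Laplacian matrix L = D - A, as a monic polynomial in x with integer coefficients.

Reading degrees in the order [0, 1, 2, 3, 4, 5, 6, 7, 8] gives [3, 1, 2, 2, 1, 3, 1, 1, 2]; set D = diag(3, 1, 2, 2, 1, 3, 1, 1, 2) and form L = D - A. Computing det(xI - L) by cofactor expansion (or equivalently via sum-over-permutations) gives x^9 - 16x^8 + 103x^7 - 344x^6 + 640x^5 - 662x^4 + 361x^3 - 94x^2 + 9x. The coefficient of x^8 equals -trace(L) = -16, matching the sum of degrees. By the matrix-tree theorem the graph has (1/9) * product of the nonzero eigenvalues = 1 spanning tree.

x^9 - 16x^8 + 103x^7 - 344x^6 + 640x^5 - 662x^4 + 361x^3 - 94x^2 + 9x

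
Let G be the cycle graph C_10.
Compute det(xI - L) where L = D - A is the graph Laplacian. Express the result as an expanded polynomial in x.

The graph has 10 vertices and degree multiset [2, 2, 2, 2, 2, 2, 2, 2, 2, 2]; D is the diagonal matrix of degrees and L = D - A. Computing det(xI - L) by cofactor expansion (or equivalently via sum-over-permutations) gives x^10 - 20x^9 + 170x^8 - 800x^7 + 2275x^6 - 4004x^5 + 4290x^4 - 2640x^3 + 825x^2 - 100x. Since p(0) = det(-L) = 0, x divides p(x). There is one zero in the spectrum, matching the 1 component.

x^10 - 20x^9 + 170x^8 - 800x^7 + 2275x^6 - 4004x^5 + 4290x^4 - 2640x^3 + 825x^2 - 100x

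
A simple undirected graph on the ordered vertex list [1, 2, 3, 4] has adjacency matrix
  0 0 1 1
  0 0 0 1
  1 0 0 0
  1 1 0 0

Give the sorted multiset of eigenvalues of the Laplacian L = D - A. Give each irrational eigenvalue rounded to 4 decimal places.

[0, 0.5858, 2, 3.4142]

Each diagonal entry of L is the vertex degree and each off-diagonal entry is -1 where an edge is present, 0 otherwise; in the order [1, 2, 3, 4] the diagonal is [2, 1, 1, 2]. L is symmetric positive semidefinite, so every eigenvalue is real and nonnegative. The largest eigenvalue, 3.4142, is at most the vertex count 4.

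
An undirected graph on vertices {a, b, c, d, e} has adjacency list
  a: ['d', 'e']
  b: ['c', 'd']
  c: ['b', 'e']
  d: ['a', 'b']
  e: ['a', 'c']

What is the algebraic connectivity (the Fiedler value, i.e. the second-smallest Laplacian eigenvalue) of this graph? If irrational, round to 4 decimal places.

With the vertex order [a, b, c, d, e], the degrees are [2, 2, 2, 2, 2], giving D = diag(2, 2, 2, 2, 2) and L = D - A. Computing the eigenvalues of L and sorting gives [0, 1.3820, 1.3820, 3.6180, 3.6180]. The Fiedler value lambda_2 = 1.3820 is strictly positive, so the graph is connected.

1.3820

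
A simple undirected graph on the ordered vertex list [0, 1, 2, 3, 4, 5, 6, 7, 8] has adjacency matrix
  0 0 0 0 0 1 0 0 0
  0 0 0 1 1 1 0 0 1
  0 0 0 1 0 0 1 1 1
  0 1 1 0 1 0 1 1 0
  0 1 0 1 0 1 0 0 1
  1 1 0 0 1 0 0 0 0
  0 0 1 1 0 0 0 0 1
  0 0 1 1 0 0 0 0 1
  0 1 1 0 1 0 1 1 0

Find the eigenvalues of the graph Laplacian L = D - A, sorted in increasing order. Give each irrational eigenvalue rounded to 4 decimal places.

[0, 0.5960, 2, 3, 4.1824, 5, 5, 5, 7.2217]

With the vertex order [0, 1, 2, 3, 4, 5, 6, 7, 8], the degrees are [1, 4, 4, 5, 4, 3, 3, 3, 5], giving D = diag(1, 4, 4, 5, 4, 3, 3, 3, 5) and L = D - A. Diagonalising L (or applying a numerical eigensolver to the 9x9 matrix) gives the spectrum above. The single zero eigenvalue shows the graph is connected. There is one zero in the spectrum, matching the 1 component.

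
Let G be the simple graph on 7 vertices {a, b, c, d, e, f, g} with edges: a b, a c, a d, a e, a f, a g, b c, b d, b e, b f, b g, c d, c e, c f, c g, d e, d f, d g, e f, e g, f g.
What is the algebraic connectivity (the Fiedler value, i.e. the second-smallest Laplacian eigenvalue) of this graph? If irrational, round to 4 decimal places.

7

Reading degrees in the order [a, b, c, d, e, f, g] gives [6, 6, 6, 6, 6, 6, 6]; set D = diag(6, 6, 6, 6, 6, 6, 6) and form L = D - A. The sorted Laplacian eigenvalues are [0, 7, 7, 7, 7, 7, 7]; the algebraic connectivity is the second entry, 7. The eigenvalues sum to 42, which equals trace(L) = 2|E|. The largest eigenvalue, 7, is at most the vertex count 7.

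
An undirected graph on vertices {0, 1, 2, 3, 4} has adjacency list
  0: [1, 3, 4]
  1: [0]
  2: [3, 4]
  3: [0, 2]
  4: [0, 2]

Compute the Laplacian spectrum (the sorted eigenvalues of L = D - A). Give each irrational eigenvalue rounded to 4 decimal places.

[0, 0.8299, 2, 2.6889, 4.4812]

Reading degrees in the order [0, 1, 2, 3, 4] gives [3, 1, 2, 2, 2]; set D = diag(3, 1, 2, 2, 2) and form L = D - A. Since every row of L sums to 0, the all-ones vector is in the kernel and 0 is an eigenvalue. There is one zero in the spectrum, matching the 1 component. By the matrix-tree theorem the graph has (1/5) * product of the nonzero eigenvalues = 4 spanning trees.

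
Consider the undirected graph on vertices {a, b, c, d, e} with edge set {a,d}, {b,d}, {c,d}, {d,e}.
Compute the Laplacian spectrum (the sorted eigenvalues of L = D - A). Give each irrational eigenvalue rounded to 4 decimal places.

[0, 1, 1, 1, 5]

Reading degrees in the order [a, b, c, d, e] gives [1, 1, 1, 4, 1]; set D = diag(1, 1, 1, 4, 1) and form L = D - A. Since every row of L sums to 0, the all-ones vector is in the kernel and 0 is an eigenvalue. The single zero eigenvalue shows the graph is connected. There is one zero in the spectrum, matching the 1 component. The eigenvalues sum to 8, which equals trace(L) = 2|E|.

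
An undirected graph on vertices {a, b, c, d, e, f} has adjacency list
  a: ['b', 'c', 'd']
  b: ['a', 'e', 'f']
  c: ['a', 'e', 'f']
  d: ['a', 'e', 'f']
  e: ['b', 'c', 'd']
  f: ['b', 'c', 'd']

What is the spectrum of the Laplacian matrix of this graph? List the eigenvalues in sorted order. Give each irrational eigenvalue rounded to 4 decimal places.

Reading degrees in the order [a, b, c, d, e, f] gives [3, 3, 3, 3, 3, 3]; set D = diag(3, 3, 3, 3, 3, 3) and form L = D - A. Since every row of L sums to 0, the all-ones vector is in the kernel and 0 is an eigenvalue. The single zero eigenvalue shows the graph is connected. By the matrix-tree theorem the graph has (1/6) * product of the nonzero eigenvalues = 81 spanning trees.

[0, 3, 3, 3, 3, 6]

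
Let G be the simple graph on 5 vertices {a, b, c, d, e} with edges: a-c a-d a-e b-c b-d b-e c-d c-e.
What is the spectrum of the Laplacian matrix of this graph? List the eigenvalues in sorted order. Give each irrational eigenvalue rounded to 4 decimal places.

Each diagonal entry of L is the vertex degree and each off-diagonal entry is -1 where an edge is present, 0 otherwise; in the order [a, b, c, d, e] the diagonal is [3, 3, 4, 3, 3]. L is symmetric positive semidefinite, so every eigenvalue is real and nonnegative. The single zero eigenvalue shows the graph is connected. The largest eigenvalue, 5, is at most the vertex count 5.

[0, 3, 3, 5, 5]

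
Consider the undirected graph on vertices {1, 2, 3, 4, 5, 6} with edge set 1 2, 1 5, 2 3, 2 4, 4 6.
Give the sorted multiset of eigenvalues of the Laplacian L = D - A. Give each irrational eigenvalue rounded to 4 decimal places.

Reading degrees in the order [1, 2, 3, 4, 5, 6] gives [2, 3, 1, 2, 1, 1]; set D = diag(2, 3, 1, 2, 1, 1) and form L = D - A. Since every row of L sums to 0, the all-ones vector is in the kernel and 0 is an eigenvalue. The single zero eigenvalue shows the graph is connected. The eigenvalues sum to 10, which equals trace(L) = 2|E|.

[0, 0.3820, 0.6972, 2, 2.6180, 4.3028]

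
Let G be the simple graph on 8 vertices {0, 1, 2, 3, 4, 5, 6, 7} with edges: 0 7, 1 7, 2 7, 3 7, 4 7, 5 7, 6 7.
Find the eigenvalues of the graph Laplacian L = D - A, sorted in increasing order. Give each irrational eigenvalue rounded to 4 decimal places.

With the vertex order [0, 1, 2, 3, 4, 5, 6, 7], the degrees are [1, 1, 1, 1, 1, 1, 1, 7], giving D = diag(1, 1, 1, 1, 1, 1, 1, 7) and L = D - A. Diagonalising L (or applying a numerical eigensolver to the 8x8 matrix) gives the spectrum above. The single zero eigenvalue shows the graph is connected. The eigenvalues sum to 14, which equals trace(L) = 2|E|. The largest eigenvalue, 8, is at most the vertex count 8.

[0, 1, 1, 1, 1, 1, 1, 8]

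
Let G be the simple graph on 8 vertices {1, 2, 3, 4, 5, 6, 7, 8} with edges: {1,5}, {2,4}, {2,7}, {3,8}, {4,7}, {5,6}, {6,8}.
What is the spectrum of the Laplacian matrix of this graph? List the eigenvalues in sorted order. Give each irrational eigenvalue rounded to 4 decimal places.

[0, 0, 0.3820, 1.3820, 2.6180, 3, 3, 3.6180]

Each diagonal entry of L is the vertex degree and each off-diagonal entry is -1 where an edge is present, 0 otherwise; in the order [1, 2, 3, 4, 5, 6, 7, 8] the diagonal is [1, 2, 1, 2, 2, 2, 2, 2]. Diagonalising L (or applying a numerical eigensolver to the 8x8 matrix) gives the spectrum above. The 2 zero eigenvalues correspond to the 2 connected components. The eigenvalues sum to 14, which equals trace(L) = 2|E|.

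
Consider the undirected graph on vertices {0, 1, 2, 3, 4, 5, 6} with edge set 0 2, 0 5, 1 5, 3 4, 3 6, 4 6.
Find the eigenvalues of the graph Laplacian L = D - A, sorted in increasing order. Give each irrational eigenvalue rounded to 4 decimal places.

Reading degrees in the order [0, 1, 2, 3, 4, 5, 6] gives [2, 1, 1, 2, 2, 2, 2]; set D = diag(2, 1, 1, 2, 2, 2, 2) and form L = D - A. Since every row of L sums to 0, the all-ones vector is in the kernel and 0 is an eigenvalue. The 2 zero eigenvalues correspond to the 2 connected components. There are 2 zeros in the spectrum, matching the 2 components.

[0, 0, 0.5858, 2, 3, 3, 3.4142]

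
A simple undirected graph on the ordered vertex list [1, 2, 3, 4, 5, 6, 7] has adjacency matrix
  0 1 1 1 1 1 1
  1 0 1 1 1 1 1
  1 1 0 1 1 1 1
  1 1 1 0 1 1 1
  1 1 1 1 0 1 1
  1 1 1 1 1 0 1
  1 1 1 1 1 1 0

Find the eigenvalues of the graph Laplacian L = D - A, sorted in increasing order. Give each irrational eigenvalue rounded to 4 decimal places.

With the vertex order [1, 2, 3, 4, 5, 6, 7], the degrees are [6, 6, 6, 6, 6, 6, 6], giving D = diag(6, 6, 6, 6, 6, 6, 6) and L = D - A. The multiplicity of 0 as a Laplacian eigenvalue equals the number of connected components. The largest eigenvalue, 7, is at most the vertex count 7.

[0, 7, 7, 7, 7, 7, 7]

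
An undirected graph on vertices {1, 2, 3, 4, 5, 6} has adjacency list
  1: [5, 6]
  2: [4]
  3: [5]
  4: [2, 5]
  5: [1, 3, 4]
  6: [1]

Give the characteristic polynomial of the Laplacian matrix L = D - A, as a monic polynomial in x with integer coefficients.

x^6 - 10x^5 + 35x^4 - 52x^3 + 31x^2 - 6x

Each diagonal entry of L is the vertex degree and each off-diagonal entry is -1 where an edge is present, 0 otherwise; in the order [1, 2, 3, 4, 5, 6] the diagonal is [2, 1, 1, 2, 3, 1]. L has integer entries, so p(x) = det(xI - L) has integer coefficients. Expanding the determinant yields x^6 - 10x^5 + 35x^4 - 52x^3 + 31x^2 - 6x. The coefficient of x^5 equals -trace(L) = -10, matching the sum of degrees. The eigenvalues sum to 10, which equals trace(L) = 2|E|. The largest eigenvalue, 4.3028, is at most the vertex count 6.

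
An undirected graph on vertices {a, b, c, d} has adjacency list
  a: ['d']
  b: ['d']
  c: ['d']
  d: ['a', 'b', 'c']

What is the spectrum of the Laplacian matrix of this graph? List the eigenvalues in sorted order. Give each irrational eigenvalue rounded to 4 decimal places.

[0, 1, 1, 4]

Reading degrees in the order [a, b, c, d] gives [1, 1, 1, 3]; set D = diag(1, 1, 1, 3) and form L = D - A. Diagonalising L (or applying a numerical eigensolver to the 4x4 matrix) gives the spectrum above. The single zero eigenvalue shows the graph is connected. The eigenvalues sum to 6, which equals trace(L) = 2|E|. The largest eigenvalue, 4, is at most the vertex count 4.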